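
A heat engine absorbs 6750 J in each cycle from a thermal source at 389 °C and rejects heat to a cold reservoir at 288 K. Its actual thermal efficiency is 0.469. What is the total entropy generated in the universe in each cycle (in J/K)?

ΔS_univ ≈ 2.251 J/K

T_H = 389 °C → 389 + 273.15 = 662.15 K.
W = η·Q_H = 0.469 × 6750 = 3166 J, so Q_C = Q_H − W = 3584 J.
The hot reservoir loses entropy Q_H/T_H = 6750/662.15 = 10.19 J/K; the cold reservoir gains Q_C/T_C = 3584/288.00 = 12.45 J/K.
ΔS_univ = −Q_H/T_H + Q_C/T_C = 2.251 J/K (> 0, since η = 0.469 < η_Carnot = 0.565).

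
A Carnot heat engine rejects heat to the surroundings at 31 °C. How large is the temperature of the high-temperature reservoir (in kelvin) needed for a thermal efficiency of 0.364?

T_H ≈ 478.2 K

T_C = 31 °C → 31 + 273.15 = 304.15 K.
From η = 1 − T_C/T_H, solving for T_H gives T_H = T_C/(1 − η) = 304.15/(1 − 0.364) = 478.2 K.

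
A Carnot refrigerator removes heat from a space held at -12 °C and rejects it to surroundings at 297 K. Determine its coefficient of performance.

COP_R ≈ 7.285

T_C = -12 °C → -12 + 273.15 = 261.15 K.
The reversible coefficient of performance is COP_R = T_C/(T_H − T_C) = 261.15/(297.00 − 261.15) = 7.285.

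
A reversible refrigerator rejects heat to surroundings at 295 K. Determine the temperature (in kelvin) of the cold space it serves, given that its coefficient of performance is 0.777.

COP_R = T_C/(T_H − T_C) ⇒ T_C = T_H·COP_R/(1 + COP_R) = 295.00 × 0.777/(1 + 0.777) = 129 K.

T_C ≈ 129 K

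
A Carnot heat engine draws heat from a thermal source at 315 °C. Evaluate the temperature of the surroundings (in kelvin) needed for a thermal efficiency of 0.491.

T_C ≈ 299.4 K

T_H = 315 °C → 315 + 273.15 = 588.15 K.
From η = 1 − T_C/T_H, T_C = T_H·(1 − η) = 588.15 × (1 − 0.491) = 299.4 K.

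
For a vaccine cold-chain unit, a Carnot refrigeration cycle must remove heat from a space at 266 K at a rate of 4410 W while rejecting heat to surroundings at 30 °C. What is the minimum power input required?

T_H = 30 °C → 30 + 273.15 = 303.15 K.
COP_R = T_C/(T_H − T_C) = 266.00/37.15 = 7.1602.
W = Q_C/COP_R = 4410/7.1602 = 616 W.

Ẇ_in ≈ 616 W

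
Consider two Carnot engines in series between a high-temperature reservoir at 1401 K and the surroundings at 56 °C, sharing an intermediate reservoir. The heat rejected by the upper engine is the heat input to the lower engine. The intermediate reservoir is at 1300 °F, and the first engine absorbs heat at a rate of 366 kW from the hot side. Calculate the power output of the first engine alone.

Ẇ₁ ≈ 111 kW

T_C = 56 °C → 56 + 273.15 = 329.15 K.
T_m = 1300 °F → (1300 − 32) × 5/9 = 704.44 °C = 977.59 K.
First-stage efficiency η₁ = 1 − T_m/T_H = 1 − 977.59/1401.00 = 0.3022.
W₁ = η₁·Q_H = 0.3022 × 366 = 111 kW.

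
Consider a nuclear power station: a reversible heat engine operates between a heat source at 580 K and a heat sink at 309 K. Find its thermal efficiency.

η ≈ 0.467

Carnot efficiency: η = 1 − T_C/T_H = 1 − 309.00/580.00 = 0.467.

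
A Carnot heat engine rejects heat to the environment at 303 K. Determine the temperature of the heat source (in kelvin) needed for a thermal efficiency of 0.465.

T_H ≈ 566.4 K

From η = 1 − T_C/T_H, solving for T_H gives T_H = T_C/(1 − η) = 303.00/(1 − 0.465) = 566.4 K.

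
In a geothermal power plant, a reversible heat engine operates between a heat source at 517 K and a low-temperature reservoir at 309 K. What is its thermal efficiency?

η ≈ 0.402

Since the cycle is reversible, η = 1 − T_C/T_H = 1 − 309.00/517.00 = 0.402.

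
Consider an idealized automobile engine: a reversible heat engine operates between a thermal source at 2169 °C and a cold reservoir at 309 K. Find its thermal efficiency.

T_H = 2169 °C → 2169 + 273.15 = 2442.15 K.
Since the cycle is reversible, η = 1 − T_C/T_H = 1 − 309.00/2442.15 = 0.873.

η ≈ 0.873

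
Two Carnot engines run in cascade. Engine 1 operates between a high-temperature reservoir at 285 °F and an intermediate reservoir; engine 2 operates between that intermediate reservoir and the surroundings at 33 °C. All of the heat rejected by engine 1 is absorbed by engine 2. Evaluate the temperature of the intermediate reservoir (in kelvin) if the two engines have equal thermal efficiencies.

T_H = 285 °F → (285 − 32) × 5/9 = 140.56 °C = 413.71 K.
T_C = 33 °C → 33 + 273.15 = 306.15 K.
Equal efficiencies require 1 − T_m/T_H = 1 − T_C/T_m, i.e. T_m/T_H = T_C/T_m, so T_m = √(T_H·T_C) = √(413.71 × 306.15) = 356 K.

T_m ≈ 356 K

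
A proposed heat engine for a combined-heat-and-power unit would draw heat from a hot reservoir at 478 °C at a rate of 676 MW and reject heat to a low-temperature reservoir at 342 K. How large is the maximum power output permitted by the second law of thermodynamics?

Ẇ_max ≈ 368 MW

T_H = 478 °C → 478 + 273.15 = 751.15 K.
By the Carnot theorem, η_max = 1 − T_C/T_H = 1 − 342.00/751.15 = 0.5447.
W_max = η_max · Q_H = 0.5447 × 676 = 368 MW.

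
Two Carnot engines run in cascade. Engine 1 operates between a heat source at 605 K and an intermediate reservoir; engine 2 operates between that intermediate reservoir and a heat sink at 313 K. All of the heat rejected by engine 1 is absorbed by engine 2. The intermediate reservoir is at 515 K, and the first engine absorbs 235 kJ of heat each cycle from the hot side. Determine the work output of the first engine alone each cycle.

First-stage efficiency η₁ = 1 − T_m/T_H = 1 − 515.00/605.00 = 0.1488.
W₁ = η₁·Q_H = 0.1488 × 235 = 35.0 kJ.

W₁ ≈ 35.0 kJ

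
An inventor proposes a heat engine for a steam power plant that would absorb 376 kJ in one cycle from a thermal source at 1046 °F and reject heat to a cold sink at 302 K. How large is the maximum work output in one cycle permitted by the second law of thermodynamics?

W_max ≈ 240 kJ

T_H = 1046 °F → (1046 − 32) × 5/9 = 563.33 °C = 836.48 K.
No engine can exceed the Carnot limit: η_max = 1 − T_C/T_H = 1 − 302.00/836.48 = 0.6390.
W_max = η_max · Q_H = 0.6390 × 376 = 240 kJ.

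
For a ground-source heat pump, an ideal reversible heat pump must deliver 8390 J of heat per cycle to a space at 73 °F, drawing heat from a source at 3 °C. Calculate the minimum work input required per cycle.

W_in ≈ 560.7 J

T_H = 73 °F → (73 − 32) × 5/9 = 22.78 °C = 295.93 K.
T_C = 3 °C → 3 + 273.15 = 276.15 K.
Reversible heating COP: COP_HP = T_H/(T_H − T_C) = 295.93/19.78 = 14.9626.
W = Q_H/COP_HP = 8390/14.9626 = 560.7 J.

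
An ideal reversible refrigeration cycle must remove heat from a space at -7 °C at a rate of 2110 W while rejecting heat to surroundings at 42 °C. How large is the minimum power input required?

T_H = 42 °C → 42 + 273.15 = 315.15 K.
T_C = -7 °C → -7 + 273.15 = 266.15 K.
COP_R = T_C/(T_H − T_C) = 266.15/49.00 = 5.4316.
W = Q_C/COP_R = 2110/5.4316 = 388 W.

Ẇ_in ≈ 388 W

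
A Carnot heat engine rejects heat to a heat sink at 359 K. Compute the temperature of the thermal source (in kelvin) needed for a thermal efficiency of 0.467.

T_H ≈ 674 K

From η = 1 − T_C/T_H, solving for T_H gives T_H = T_C/(1 − η) = 359.00/(1 − 0.467) = 674 K.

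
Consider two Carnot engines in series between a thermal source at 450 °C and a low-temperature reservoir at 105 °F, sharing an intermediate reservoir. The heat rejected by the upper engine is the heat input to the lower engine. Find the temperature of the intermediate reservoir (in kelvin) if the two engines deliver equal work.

T_H = 450 °C → 450 + 273.15 = 723.15 K.
T_C = 105 °F → (105 − 32) × 5/9 = 40.56 °C = 313.71 K.
For reversible stages Q_m = Q_H·(T_m/T_H). Setting W₁ = Q_H(1 − T_m/T_H) equal to W₂ = Q_m(1 − T_C/T_m) = Q_H·(T_m − T_C)/T_H gives T_H − T_m = T_m − T_C, so T_m = (T_H + T_C)/2 = (723.15 + 313.71)/2 = 518.4 K.

T_m ≈ 518.4 K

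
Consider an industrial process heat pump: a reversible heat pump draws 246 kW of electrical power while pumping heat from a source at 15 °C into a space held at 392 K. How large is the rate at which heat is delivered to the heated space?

Q̇_H ≈ 928.6 kW

T_C = 15 °C → 15 + 273.15 = 288.15 K.
For a reversible heat pump, COP_HP = T_H/(T_H − T_C) = 392.00/103.85 = 3.7747.
Q_H = COP_HP · W = 3.7747 × 246 = 928.6 kW.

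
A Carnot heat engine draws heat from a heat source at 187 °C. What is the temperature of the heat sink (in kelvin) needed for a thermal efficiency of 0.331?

T_H = 187 °C → 187 + 273.15 = 460.15 K.
From η = 1 − T_C/T_H, T_C = T_H·(1 − η) = 460.15 × (1 − 0.331) = 308 K.

T_C ≈ 308 K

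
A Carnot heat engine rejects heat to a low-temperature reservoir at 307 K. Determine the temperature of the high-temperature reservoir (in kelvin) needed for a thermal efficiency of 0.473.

T_H ≈ 582.5 K

From η = 1 − T_C/T_H, solving for T_H gives T_H = T_C/(1 − η) = 307.00/(1 − 0.473) = 582.5 K.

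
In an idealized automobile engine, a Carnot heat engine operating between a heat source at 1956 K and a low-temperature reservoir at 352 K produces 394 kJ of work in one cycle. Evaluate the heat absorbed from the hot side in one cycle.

Q_H ≈ 480 kJ

The Carnot efficiency is η = 1 − T_C/T_H = 1 − 352.00/1956.00 = 0.8200.
Q_H = W/η = 394/0.8200 = 480 kJ.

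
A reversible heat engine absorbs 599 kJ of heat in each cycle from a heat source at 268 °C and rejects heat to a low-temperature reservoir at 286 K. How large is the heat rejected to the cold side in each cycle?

Q_C ≈ 316.6 kJ

T_H = 268 °C → 268 + 273.15 = 541.15 K.
η_rev = 1 − T_C/T_H = 1 − 286.00/541.15 = 0.4715.
For a reversible cycle Q_C/Q_H = T_C/T_H, so Q_C = 599 × 286.00/541.15 = 316.6 kJ.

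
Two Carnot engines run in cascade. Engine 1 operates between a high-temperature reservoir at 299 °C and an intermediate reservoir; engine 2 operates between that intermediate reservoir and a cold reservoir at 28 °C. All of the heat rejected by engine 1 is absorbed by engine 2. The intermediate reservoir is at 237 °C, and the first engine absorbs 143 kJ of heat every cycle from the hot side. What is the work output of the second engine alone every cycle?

W₂ ≈ 52.24 kJ

T_H = 299 °C → 299 + 273.15 = 572.15 K.
T_C = 28 °C → 28 + 273.15 = 301.15 K.
T_m = 237 °C → 237 + 273.15 = 510.15 K.
Heat entering the second stage: Q_m = Q_H·(T_m/T_H) = 143 × 510.15/572.15 = 127.5 kJ.
Second-stage efficiency η₂ = 1 − T_C/T_m = 1 − 301.15/510.15 = 0.4097, so W₂ = η₂·Q_m = 52.24 kJ.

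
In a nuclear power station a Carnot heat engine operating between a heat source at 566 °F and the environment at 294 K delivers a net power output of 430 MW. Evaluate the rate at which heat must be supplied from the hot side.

Q̇_H ≈ 888.3 MW

T_H = 566 °F → (566 − 32) × 5/9 = 296.67 °C = 569.82 K.
The Carnot efficiency is η = 1 − T_C/T_H = 1 − 294.00/569.82 = 0.4840.
Q_H = W/η = 430/0.4840 = 888.3 MW.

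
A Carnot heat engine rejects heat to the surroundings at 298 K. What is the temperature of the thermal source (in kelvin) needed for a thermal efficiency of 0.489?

From η = 1 − T_C/T_H, solving for T_H gives T_H = T_C/(1 − η) = 298.00/(1 − 0.489) = 583 K.

T_H ≈ 583 K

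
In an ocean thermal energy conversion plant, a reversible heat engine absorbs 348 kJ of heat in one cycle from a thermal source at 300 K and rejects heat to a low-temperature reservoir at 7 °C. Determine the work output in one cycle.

T_C = 7 °C → 7 + 273.15 = 280.15 K.
For a reversible engine, η = 1 − T_C/T_H = 1 − 280.15/300.00 = 0.0662.
W = η·Q_H = 0.0662 × 348 = 23.0 kJ.

W ≈ 23.0 kJ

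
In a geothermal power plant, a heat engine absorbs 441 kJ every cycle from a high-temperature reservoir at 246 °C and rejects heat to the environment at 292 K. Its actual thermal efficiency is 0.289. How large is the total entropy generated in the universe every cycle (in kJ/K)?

ΔS_univ ≈ 0.2243 kJ/K

T_H = 246 °C → 246 + 273.15 = 519.15 K.
W = η·Q_H = 0.289 × 441 = 127.4 kJ, so Q_C = Q_H − W = 313.6 kJ.
Reservoir entropy changes: ΔS_H = −Q_H/T_H = −441/519.15 = -0.8495 kJ/K and ΔS_C = +Q_C/T_C = 313.6/292.00 = 1.074 kJ/K.
ΔS_univ = −Q_H/T_H + Q_C/T_C = 0.2243 kJ/K (> 0, since η = 0.289 < η_Carnot = 0.438).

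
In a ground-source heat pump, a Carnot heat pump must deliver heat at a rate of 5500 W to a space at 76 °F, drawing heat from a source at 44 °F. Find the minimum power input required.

T_H = 76 °F → (76 − 32) × 5/9 = 24.44 °C = 297.59 K.
T_C = 44 °F → (44 − 32) × 5/9 = 6.67 °C = 279.82 K.
The Carnot heat-pump COP is COP_HP = T_H/(T_H − T_C) = 297.59/17.78 = 16.7397.
W = Q_H/COP_HP = 5500/16.7397 = 329 W.

Ẇ_in ≈ 329 W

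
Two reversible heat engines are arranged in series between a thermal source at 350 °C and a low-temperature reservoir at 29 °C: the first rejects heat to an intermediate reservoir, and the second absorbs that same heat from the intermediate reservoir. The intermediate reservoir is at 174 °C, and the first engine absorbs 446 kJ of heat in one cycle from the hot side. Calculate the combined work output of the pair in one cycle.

T_H = 350 °C → 350 + 273.15 = 623.15 K.
T_C = 29 °C → 29 + 273.15 = 302.15 K.
Two reversible stages in series are equivalent to a single Carnot engine between T_H and T_C, so η_total = 1 − T_C/T_H = 1 − 302.15/623.15 = 0.5151.
W_total = η_total · Q_H = 0.5151 × 446 = 230 kJ.

W_total ≈ 230 kJ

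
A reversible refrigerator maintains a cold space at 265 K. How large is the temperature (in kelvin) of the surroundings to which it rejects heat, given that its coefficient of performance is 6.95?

T_H ≈ 303 K

COP_R = T_C/(T_H − T_C) ⇒ T_H = T_C·(1 + 1/COP_R) = 265.00 × (1 + 1/6.95) = 303 K.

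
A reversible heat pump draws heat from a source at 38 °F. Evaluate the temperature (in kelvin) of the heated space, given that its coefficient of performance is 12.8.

T_C = 38 °F → (38 − 32) × 5/9 = 3.33 °C = 276.48 K.
COP_HP = T_H/(T_H − T_C) ⇒ T_H = T_C·COP_HP/(COP_HP − 1) = 276.48 × 12.8/(12.8 − 1) = 300 K.

T_H ≈ 300 K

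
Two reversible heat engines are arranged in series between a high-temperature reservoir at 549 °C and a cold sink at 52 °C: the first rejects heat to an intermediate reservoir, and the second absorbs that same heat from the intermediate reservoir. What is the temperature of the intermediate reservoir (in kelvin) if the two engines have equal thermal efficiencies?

T_m ≈ 517 K

T_H = 549 °C → 549 + 273.15 = 822.15 K.
T_C = 52 °C → 52 + 273.15 = 325.15 K.
Equal efficiencies require 1 − T_m/T_H = 1 − T_C/T_m, i.e. T_m/T_H = T_C/T_m, so T_m = √(T_H·T_C) = √(822.15 × 325.15) = 517 K.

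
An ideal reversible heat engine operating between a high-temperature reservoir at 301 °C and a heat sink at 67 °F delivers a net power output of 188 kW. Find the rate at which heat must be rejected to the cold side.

T_H = 301 °C → 301 + 273.15 = 574.15 K.
T_C = 67 °F → (67 − 32) × 5/9 = 19.44 °C = 292.59 K.
The Carnot efficiency is η = 1 − T_C/T_H = 1 − 292.59/574.15 = 0.4904.
Since Q_C/Q_H = T_C/T_H and Q_H = W/η, Q_C = W·T_C/(T_H − T_C) = 188 × 292.59/281.56 = 195 kW.

Q̇_C ≈ 195 kW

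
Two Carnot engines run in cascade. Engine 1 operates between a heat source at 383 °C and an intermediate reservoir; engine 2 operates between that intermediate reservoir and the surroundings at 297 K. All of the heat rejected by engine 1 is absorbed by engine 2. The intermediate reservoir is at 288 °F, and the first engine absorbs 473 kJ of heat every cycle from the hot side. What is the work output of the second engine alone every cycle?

W₂ ≈ 85.33 kJ

T_H = 383 °C → 383 + 273.15 = 656.15 K.
T_m = 288 °F → (288 − 32) × 5/9 = 142.22 °C = 415.37 K.
Heat entering the second stage: Q_m = Q_H·(T_m/T_H) = 473 × 415.37/656.15 = 299.4 kJ.
Second-stage efficiency η₂ = 1 − T_C/T_m = 1 − 297.00/415.37 = 0.2850, so W₂ = η₂·Q_m = 85.33 kJ.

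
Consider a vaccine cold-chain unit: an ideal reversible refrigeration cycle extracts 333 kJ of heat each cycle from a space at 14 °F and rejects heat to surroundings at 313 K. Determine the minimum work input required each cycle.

T_C = 14 °F → (14 − 32) × 5/9 = -10.00 °C = 263.15 K.
The reversible coefficient of performance is COP_R = T_C/(T_H − T_C) = 263.15/49.85 = 5.2788.
W = Q_C/COP_R = 333/5.2788 = 63.1 kJ.

W_in ≈ 63.1 kJ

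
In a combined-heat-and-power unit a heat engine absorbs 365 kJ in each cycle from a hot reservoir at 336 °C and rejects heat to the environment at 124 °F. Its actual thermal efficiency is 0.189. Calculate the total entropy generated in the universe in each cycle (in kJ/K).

T_H = 336 °C → 336 + 273.15 = 609.15 K.
T_C = 124 °F → (124 − 32) × 5/9 = 51.11 °C = 324.26 K.
W = η·Q_H = 0.189 × 365 = 68.98 kJ, so Q_C = Q_H − W = 296.0 kJ.
Reservoir entropy changes: ΔS_H = −Q_H/T_H = −365/609.15 = -0.5992 kJ/K and ΔS_C = +Q_C/T_C = 296.0/324.26 = 0.9129 kJ/K.
ΔS_univ = −Q_H/T_H + Q_C/T_C = 0.3137 kJ/K (> 0, since η = 0.189 < η_Carnot = 0.468).

ΔS_univ ≈ 0.3137 kJ/K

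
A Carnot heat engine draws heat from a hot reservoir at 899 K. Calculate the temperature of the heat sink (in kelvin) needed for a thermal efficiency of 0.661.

T_C ≈ 304.8 K

From η = 1 − T_C/T_H, T_C = T_H·(1 − η) = 899.00 × (1 − 0.661) = 304.8 K.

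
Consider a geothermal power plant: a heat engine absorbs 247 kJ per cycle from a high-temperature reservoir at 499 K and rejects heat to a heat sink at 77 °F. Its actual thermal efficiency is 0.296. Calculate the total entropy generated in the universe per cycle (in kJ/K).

T_C = 77 °F → (77 − 32) × 5/9 = 25.00 °C = 298.15 K.
W = η·Q_H = 0.296 × 247 = 73.11 kJ, so Q_C = Q_H − W = 173.9 kJ.
Reservoir entropy changes: ΔS_H = −Q_H/T_H = −247/499.00 = -0.4950 kJ/K and ΔS_C = +Q_C/T_C = 173.9/298.15 = 0.5832 kJ/K.
ΔS_univ = −Q_H/T_H + Q_C/T_C = 0.08823 kJ/K (> 0, since η = 0.296 < η_Carnot = 0.403).

ΔS_univ ≈ 0.08823 kJ/K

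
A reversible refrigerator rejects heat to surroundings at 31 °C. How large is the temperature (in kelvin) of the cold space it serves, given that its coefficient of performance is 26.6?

T_H = 31 °C → 31 + 273.15 = 304.15 K.
COP_R = T_C/(T_H − T_C) ⇒ T_C = T_H·COP_R/(1 + COP_R) = 304.15 × 26.6/(1 + 26.6) = 293 K.

T_C ≈ 293 K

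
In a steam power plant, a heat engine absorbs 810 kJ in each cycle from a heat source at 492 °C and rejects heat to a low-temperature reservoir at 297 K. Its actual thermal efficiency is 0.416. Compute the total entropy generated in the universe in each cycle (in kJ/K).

ΔS_univ ≈ 0.534 kJ/K

T_H = 492 °C → 492 + 273.15 = 765.15 K.
W = η·Q_H = 0.416 × 810 = 337.0 kJ, so Q_C = Q_H − W = 473.0 kJ.
The hot reservoir loses entropy Q_H/T_H = 810/765.15 = 1.059 kJ/K; the cold reservoir gains Q_C/T_C = 473.0/297.00 = 1.593 kJ/K.
ΔS_univ = −Q_H/T_H + Q_C/T_C = 0.534 kJ/K (> 0, since η = 0.416 < η_Carnot = 0.612).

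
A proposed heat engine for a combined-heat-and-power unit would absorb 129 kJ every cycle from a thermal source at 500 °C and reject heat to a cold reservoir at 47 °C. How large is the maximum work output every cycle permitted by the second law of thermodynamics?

W_max ≈ 75.6 kJ

T_H = 500 °C → 500 + 273.15 = 773.15 K.
T_C = 47 °C → 47 + 273.15 = 320.15 K.
The upper bound on efficiency is η_max = 1 − T_C/T_H = 1 − 320.15/773.15 = 0.5859.
W_max = η_max · Q_H = 0.5859 × 129 = 75.6 kJ.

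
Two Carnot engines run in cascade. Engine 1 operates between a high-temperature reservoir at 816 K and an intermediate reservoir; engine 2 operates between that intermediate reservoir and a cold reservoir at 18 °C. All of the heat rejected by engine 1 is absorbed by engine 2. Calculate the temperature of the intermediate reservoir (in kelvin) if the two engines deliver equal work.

T_m ≈ 554 K

T_C = 18 °C → 18 + 273.15 = 291.15 K.
For reversible stages Q_m = Q_H·(T_m/T_H). Setting W₁ = Q_H(1 − T_m/T_H) equal to W₂ = Q_m(1 − T_C/T_m) = Q_H·(T_m − T_C)/T_H gives T_H − T_m = T_m − T_C, so T_m = (T_H + T_C)/2 = (816.00 + 291.15)/2 = 554 K.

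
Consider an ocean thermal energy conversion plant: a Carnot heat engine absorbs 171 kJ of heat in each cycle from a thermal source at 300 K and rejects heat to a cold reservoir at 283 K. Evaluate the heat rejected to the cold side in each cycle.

Since the cycle is reversible, η = 1 − T_C/T_H = 1 − 283.00/300.00 = 0.0567.
For a reversible cycle Q_C/Q_H = T_C/T_H, so Q_C = 171 × 283.00/300.00 = 161 kJ.

Q_C ≈ 161 kJ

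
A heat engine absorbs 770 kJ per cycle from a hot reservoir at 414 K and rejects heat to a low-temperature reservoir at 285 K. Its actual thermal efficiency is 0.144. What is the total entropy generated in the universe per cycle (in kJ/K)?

W = η·Q_H = 0.144 × 770 = 110.9 kJ, so Q_C = Q_H − W = 659.1 kJ.
The hot reservoir loses entropy Q_H/T_H = 770/414.00 = 1.860 kJ/K; the cold reservoir gains Q_C/T_C = 659.1/285.00 = 2.313 kJ/K.
ΔS_univ = −Q_H/T_H + Q_C/T_C = 0.4528 kJ/K (> 0, since η = 0.144 < η_Carnot = 0.312).

ΔS_univ ≈ 0.4528 kJ/K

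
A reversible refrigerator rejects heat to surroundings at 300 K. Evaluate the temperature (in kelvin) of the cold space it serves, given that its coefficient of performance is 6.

COP_R = T_C/(T_H − T_C) ⇒ T_C = T_H·COP_R/(1 + COP_R) = 300.00 × 6/(1 + 6) = 257 K.

T_C ≈ 257 K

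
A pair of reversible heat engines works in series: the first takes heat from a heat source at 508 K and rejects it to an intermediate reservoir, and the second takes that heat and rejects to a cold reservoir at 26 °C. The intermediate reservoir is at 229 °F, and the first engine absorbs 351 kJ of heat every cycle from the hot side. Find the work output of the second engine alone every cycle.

T_C = 26 °C → 26 + 273.15 = 299.15 K.
T_m = 229 °F → (229 − 32) × 5/9 = 109.44 °C = 382.59 K.
Heat entering the second stage: Q_m = Q_H·(T_m/T_H) = 351 × 382.59/508.00 = 264 kJ.
Second-stage efficiency η₂ = 1 − T_C/T_m = 1 − 299.15/382.59 = 0.2181, so W₂ = η₂·Q_m = 57.7 kJ.

W₂ ≈ 57.7 kJ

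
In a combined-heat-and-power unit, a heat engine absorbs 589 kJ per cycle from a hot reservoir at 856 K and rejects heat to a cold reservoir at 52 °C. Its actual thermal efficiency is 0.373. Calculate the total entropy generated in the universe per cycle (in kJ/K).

T_C = 52 °C → 52 + 273.15 = 325.15 K.
W = η·Q_H = 0.373 × 589 = 219.7 kJ, so Q_C = Q_H − W = 369.3 kJ.
The hot reservoir loses entropy Q_H/T_H = 589/856.00 = 0.6881 kJ/K; the cold reservoir gains Q_C/T_C = 369.3/325.15 = 1.136 kJ/K.
ΔS_univ = −Q_H/T_H + Q_C/T_C = 0.4477 kJ/K (> 0, since η = 0.373 < η_Carnot = 0.620).

ΔS_univ ≈ 0.4477 kJ/K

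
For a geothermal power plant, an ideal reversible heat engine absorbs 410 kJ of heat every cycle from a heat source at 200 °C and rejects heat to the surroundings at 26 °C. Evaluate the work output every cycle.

T_H = 200 °C → 200 + 273.15 = 473.15 K.
T_C = 26 °C → 26 + 273.15 = 299.15 K.
η_rev = 1 − T_C/T_H = 1 − 299.15/473.15 = 0.3677.
W = η·Q_H = 0.3677 × 410 = 150.8 kJ.

W ≈ 150.8 kJ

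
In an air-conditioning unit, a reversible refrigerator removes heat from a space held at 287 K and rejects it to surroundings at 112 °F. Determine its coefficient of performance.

T_H = 112 °F → (112 − 32) × 5/9 = 44.44 °C = 317.59 K.
For a reversible refrigerator, COP_R = T_C/(T_H − T_C) = 287.00/(317.59 − 287.00) = 9.38.

COP_R ≈ 9.38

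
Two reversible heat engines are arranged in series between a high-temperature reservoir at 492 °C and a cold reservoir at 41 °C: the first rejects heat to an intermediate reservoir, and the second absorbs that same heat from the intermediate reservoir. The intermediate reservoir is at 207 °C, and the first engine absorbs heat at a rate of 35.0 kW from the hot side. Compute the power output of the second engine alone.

T_H = 492 °C → 492 + 273.15 = 765.15 K.
T_C = 41 °C → 41 + 273.15 = 314.15 K.
T_m = 207 °C → 207 + 273.15 = 480.15 K.
Heat entering the second stage: Q_m = Q_H·(T_m/T_H) = 35.0 × 480.15/765.15 = 21.96 kW.
Second-stage efficiency η₂ = 1 − T_C/T_m = 1 − 314.15/480.15 = 0.3457, so W₂ = η₂·Q_m = 7.593 kW.

Ẇ₂ ≈ 7.593 kW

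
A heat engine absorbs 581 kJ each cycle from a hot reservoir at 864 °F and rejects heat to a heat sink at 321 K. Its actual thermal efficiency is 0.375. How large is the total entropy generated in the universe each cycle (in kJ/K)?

ΔS_univ ≈ 0.341 kJ/K

T_H = 864 °F → (864 − 32) × 5/9 = 462.22 °C = 735.37 K.
W = η·Q_H = 0.375 × 581 = 217.9 kJ, so Q_C = Q_H − W = 363.1 kJ.
Reservoir entropy changes: ΔS_H = −Q_H/T_H = −581/735.37 = -0.7901 kJ/K and ΔS_C = +Q_C/T_C = 363.1/321.00 = 1.131 kJ/K.
ΔS_univ = −Q_H/T_H + Q_C/T_C = 0.341 kJ/K (> 0, since η = 0.375 < η_Carnot = 0.563).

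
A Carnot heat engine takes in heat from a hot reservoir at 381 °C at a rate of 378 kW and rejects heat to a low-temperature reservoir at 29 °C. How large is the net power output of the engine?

T_H = 381 °C → 381 + 273.15 = 654.15 K.
T_C = 29 °C → 29 + 273.15 = 302.15 K.
The Carnot efficiency is η = 1 − T_C/T_H = 1 − 302.15/654.15 = 0.5381.
W = η·Q_H = 0.5381 × 378 = 203 kW.

Ẇ ≈ 203 kW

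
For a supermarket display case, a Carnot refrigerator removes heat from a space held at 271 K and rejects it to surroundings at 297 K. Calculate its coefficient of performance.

COP_R = T_C/(T_H − T_C) = 271.00/(297.00 − 271.00) = 10.42.

COP_R ≈ 10.42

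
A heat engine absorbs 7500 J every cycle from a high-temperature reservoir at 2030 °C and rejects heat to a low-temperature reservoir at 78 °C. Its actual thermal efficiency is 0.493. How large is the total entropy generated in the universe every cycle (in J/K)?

ΔS_univ ≈ 7.57 J/K

T_H = 2030 °C → 2030 + 273.15 = 2303.15 K.
T_C = 78 °C → 78 + 273.15 = 351.15 K.
W = η·Q_H = 0.493 × 7500 = 3698 J, so Q_C = Q_H − W = 3802 J.
Entropy balance on the reservoirs: −Q_H/T_H = -3.256 J/K, +Q_C/T_C = 10.83 J/K.
ΔS_univ = −Q_H/T_H + Q_C/T_C = 7.57 J/K (> 0, since η = 0.493 < η_Carnot = 0.848).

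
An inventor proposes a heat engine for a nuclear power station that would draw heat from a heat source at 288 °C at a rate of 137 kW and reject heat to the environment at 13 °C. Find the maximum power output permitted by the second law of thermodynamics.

T_H = 288 °C → 288 + 273.15 = 561.15 K.
T_C = 13 °C → 13 + 273.15 = 286.15 K.
No engine can exceed the Carnot limit: η_max = 1 − T_C/T_H = 1 − 286.15/561.15 = 0.4901.
W_max = η_max · Q_H = 0.4901 × 137 = 67.14 kW.

Ẇ_max ≈ 67.14 kW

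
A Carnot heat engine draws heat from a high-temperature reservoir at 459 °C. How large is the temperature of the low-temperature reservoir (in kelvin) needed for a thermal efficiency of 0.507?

T_H = 459 °C → 459 + 273.15 = 732.15 K.
From η = 1 − T_C/T_H, T_C = T_H·(1 − η) = 732.15 × (1 − 0.507) = 361 K.

T_C ≈ 361 K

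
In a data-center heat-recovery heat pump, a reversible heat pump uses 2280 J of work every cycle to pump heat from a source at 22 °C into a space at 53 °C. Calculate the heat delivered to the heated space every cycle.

Q_H ≈ 23990 J

T_H = 53 °C → 53 + 273.15 = 326.15 K.
T_C = 22 °C → 22 + 273.15 = 295.15 K.
For a reversible heat pump, COP_HP = T_H/(T_H − T_C) = 326.15/31.00 = 10.5210.
Q_H = COP_HP · W = 10.5210 × 2280 = 23990 J.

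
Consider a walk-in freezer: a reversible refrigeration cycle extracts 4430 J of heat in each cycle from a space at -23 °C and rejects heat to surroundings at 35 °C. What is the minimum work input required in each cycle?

W_in ≈ 1027 J

T_H = 35 °C → 35 + 273.15 = 308.15 K.
T_C = -23 °C → -23 + 273.15 = 250.15 K.
Carnot COP: COP_R = T_C/(T_H − T_C) = 250.15/58.00 = 4.3129.
W = Q_C/COP_R = 4430/4.3129 = 1027 J.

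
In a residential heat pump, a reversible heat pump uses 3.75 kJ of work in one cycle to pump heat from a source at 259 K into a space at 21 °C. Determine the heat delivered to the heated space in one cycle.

T_H = 21 °C → 21 + 273.15 = 294.15 K.
Reversible heating COP: COP_HP = T_H/(T_H − T_C) = 294.15/35.15 = 8.3684.
Q_H = COP_HP · W = 8.3684 × 3.75 = 31.38 kJ.

Q_H ≈ 31.38 kJ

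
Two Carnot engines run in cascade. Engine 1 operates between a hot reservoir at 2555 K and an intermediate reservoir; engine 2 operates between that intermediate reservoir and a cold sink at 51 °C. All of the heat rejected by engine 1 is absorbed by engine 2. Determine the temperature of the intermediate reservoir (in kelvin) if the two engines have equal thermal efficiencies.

T_C = 51 °C → 51 + 273.15 = 324.15 K.
Equal efficiencies require 1 − T_m/T_H = 1 − T_C/T_m, i.e. T_m/T_H = T_C/T_m, so T_m = √(T_H·T_C) = √(2555.00 × 324.15) = 910 K.

T_m ≈ 910 K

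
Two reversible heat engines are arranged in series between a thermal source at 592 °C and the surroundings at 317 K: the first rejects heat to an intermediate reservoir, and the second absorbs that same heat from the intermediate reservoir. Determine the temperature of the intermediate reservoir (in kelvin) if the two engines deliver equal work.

T_H = 592 °C → 592 + 273.15 = 865.15 K.
For reversible stages Q_m = Q_H·(T_m/T_H). Setting W₁ = Q_H(1 − T_m/T_H) equal to W₂ = Q_m(1 − T_C/T_m) = Q_H·(T_m − T_C)/T_H gives T_H − T_m = T_m − T_C, so T_m = (T_H + T_C)/2 = (865.15 + 317.00)/2 = 591 K.

T_m ≈ 591 K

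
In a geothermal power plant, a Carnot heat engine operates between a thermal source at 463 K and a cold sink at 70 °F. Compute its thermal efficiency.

T_C = 70 °F → (70 − 32) × 5/9 = 21.11 °C = 294.26 K.
η_rev = 1 − T_C/T_H = 1 − 294.26/463.00 = 0.364.

η ≈ 0.364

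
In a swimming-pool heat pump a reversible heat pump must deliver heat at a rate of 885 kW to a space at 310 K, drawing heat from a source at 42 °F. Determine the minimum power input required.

T_C = 42 °F → (42 − 32) × 5/9 = 5.56 °C = 278.71 K.
COP_HP = T_H/(T_H − T_C) = 310.00/31.29 = 9.9059.
W = Q_H/COP_HP = 885/9.9059 = 89.34 kW.

Ẇ_in ≈ 89.34 kW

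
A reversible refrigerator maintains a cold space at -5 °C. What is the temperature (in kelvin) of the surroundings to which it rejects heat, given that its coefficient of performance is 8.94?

T_C = -5 °C → -5 + 273.15 = 268.15 K.
COP_R = T_C/(T_H − T_C) ⇒ T_H = T_C·(1 + 1/COP_R) = 268.15 × (1 + 1/8.94) = 298 K.

T_H ≈ 298 K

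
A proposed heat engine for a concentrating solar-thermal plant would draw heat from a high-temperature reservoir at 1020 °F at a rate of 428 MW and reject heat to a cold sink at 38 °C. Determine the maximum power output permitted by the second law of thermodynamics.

Ẇ_max ≈ 266 MW

T_H = 1020 °F → (1020 − 32) × 5/9 = 548.89 °C = 822.04 K.
T_C = 38 °C → 38 + 273.15 = 311.15 K.
The second-law ceiling is the Carnot efficiency, η_max = 1 − T_C/T_H = 1 − 311.15/822.04 = 0.6215.
W_max = η_max · Q_H = 0.6215 × 428 = 266 MW.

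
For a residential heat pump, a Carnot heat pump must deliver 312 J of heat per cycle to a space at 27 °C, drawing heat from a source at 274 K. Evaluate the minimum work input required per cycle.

T_H = 27 °C → 27 + 273.15 = 300.15 K.
The Carnot heat-pump COP is COP_HP = T_H/(T_H − T_C) = 300.15/26.15 = 11.4780.
W = Q_H/COP_HP = 312/11.4780 = 27.2 J.

W_in ≈ 27.2 J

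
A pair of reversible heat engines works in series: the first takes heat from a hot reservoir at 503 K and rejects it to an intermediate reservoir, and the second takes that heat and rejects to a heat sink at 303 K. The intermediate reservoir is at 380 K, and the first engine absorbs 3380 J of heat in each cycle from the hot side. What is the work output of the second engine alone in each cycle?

Heat entering the second stage: Q_m = Q_H·(T_m/T_H) = 3380 × 380.00/503.00 = 2553 J.
Second-stage efficiency η₂ = 1 − T_C/T_m = 1 − 303.00/380.00 = 0.2026, so W₂ = η₂·Q_m = 517.4 J.

W₂ ≈ 517.4 J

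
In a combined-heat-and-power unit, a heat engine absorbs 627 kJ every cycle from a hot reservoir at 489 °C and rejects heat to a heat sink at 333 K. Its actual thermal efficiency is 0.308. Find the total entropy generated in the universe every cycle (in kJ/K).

ΔS_univ ≈ 0.480 kJ/K

T_H = 489 °C → 489 + 273.15 = 762.15 K.
W = η·Q_H = 0.308 × 627 = 193.1 kJ, so Q_C = Q_H − W = 433.9 kJ.
Entropy balance on the reservoirs: −Q_H/T_H = -0.8227 kJ/K, +Q_C/T_C = 1.303 kJ/K.
ΔS_univ = −Q_H/T_H + Q_C/T_C = 0.480 kJ/K (> 0, since η = 0.308 < η_Carnot = 0.563).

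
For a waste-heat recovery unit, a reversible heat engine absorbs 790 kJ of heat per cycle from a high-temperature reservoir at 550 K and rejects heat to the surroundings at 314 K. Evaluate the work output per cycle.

W ≈ 339 kJ

η_rev = 1 − T_C/T_H = 1 − 314.00/550.00 = 0.4291.
W = η·Q_H = 0.4291 × 790 = 339 kJ.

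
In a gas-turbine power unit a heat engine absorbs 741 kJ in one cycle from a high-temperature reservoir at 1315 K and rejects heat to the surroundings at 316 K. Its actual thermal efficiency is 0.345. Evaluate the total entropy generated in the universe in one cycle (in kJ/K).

ΔS_univ ≈ 0.9724 kJ/K

W = η·Q_H = 0.345 × 741 = 255.6 kJ, so Q_C = Q_H − W = 485.4 kJ.
Reservoir entropy changes: ΔS_H = −Q_H/T_H = −741/1315.00 = -0.5635 kJ/K and ΔS_C = +Q_C/T_C = 485.4/316.00 = 1.536 kJ/K.
ΔS_univ = −Q_H/T_H + Q_C/T_C = 0.9724 kJ/K (> 0, since η = 0.345 < η_Carnot = 0.760).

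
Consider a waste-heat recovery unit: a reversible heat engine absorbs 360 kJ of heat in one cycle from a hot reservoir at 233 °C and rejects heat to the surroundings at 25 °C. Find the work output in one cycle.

T_H = 233 °C → 233 + 273.15 = 506.15 K.
T_C = 25 °C → 25 + 273.15 = 298.15 K.
Carnot efficiency: η = 1 − T_C/T_H = 1 − 298.15/506.15 = 0.4109.
W = η·Q_H = 0.4109 × 360 = 148 kJ.

W ≈ 148 kJ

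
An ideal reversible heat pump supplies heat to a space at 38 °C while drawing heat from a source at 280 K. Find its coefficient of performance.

T_H = 38 °C → 38 + 273.15 = 311.15 K.
The Carnot heat-pump COP is COP_HP = T_H/(T_H − T_C) = 311.15/(311.15 − 280.00) = 9.989.

COP_HP ≈ 9.989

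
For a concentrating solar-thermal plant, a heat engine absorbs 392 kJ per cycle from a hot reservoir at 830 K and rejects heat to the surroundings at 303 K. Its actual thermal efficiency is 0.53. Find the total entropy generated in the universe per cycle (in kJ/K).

ΔS_univ ≈ 0.1358 kJ/K

W = η·Q_H = 0.53 × 392 = 207.8 kJ, so Q_C = Q_H − W = 184.2 kJ.
The hot reservoir loses entropy Q_H/T_H = 392/830.00 = 0.4723 kJ/K; the cold reservoir gains Q_C/T_C = 184.2/303.00 = 0.6081 kJ/K.
ΔS_univ = −Q_H/T_H + Q_C/T_C = 0.1358 kJ/K (> 0, since η = 0.53 < η_Carnot = 0.635).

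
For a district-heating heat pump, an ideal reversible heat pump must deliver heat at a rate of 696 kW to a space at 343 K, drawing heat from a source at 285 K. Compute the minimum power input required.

COP_HP = T_H/(T_H − T_C) = 343.00/58.00 = 5.9138.
W = Q_H/COP_HP = 696/5.9138 = 118 kW.

Ẇ_in ≈ 118 kW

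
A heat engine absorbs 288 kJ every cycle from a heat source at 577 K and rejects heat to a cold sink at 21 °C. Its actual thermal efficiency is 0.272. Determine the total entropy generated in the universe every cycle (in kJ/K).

ΔS_univ ≈ 0.2136 kJ/K

T_C = 21 °C → 21 + 273.15 = 294.15 K.
W = η·Q_H = 0.272 × 288 = 78.34 kJ, so Q_C = Q_H − W = 209.7 kJ.
The hot reservoir loses entropy Q_H/T_H = 288/577.00 = 0.4991 kJ/K; the cold reservoir gains Q_C/T_C = 209.7/294.15 = 0.7128 kJ/K.
ΔS_univ = −Q_H/T_H + Q_C/T_C = 0.2136 kJ/K (> 0, since η = 0.272 < η_Carnot = 0.490).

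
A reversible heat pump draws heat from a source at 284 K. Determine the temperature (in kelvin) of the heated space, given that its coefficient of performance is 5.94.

T_H ≈ 341 K

COP_HP = T_H/(T_H − T_C) ⇒ T_H = T_C·COP_HP/(COP_HP − 1) = 284.00 × 5.94/(5.94 − 1) = 341 K.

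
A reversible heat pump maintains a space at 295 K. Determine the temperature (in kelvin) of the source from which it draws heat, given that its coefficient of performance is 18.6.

COP_HP = T_H/(T_H − T_C) ⇒ T_C = T_H·(COP_HP − 1)/COP_HP = 295.00 × (18.6 − 1)/18.6 = 279 K.

T_C ≈ 279 K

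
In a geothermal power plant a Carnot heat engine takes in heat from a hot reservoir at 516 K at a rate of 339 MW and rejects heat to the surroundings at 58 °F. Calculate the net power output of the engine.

Ẇ ≈ 150 MW

T_C = 58 °F → (58 − 32) × 5/9 = 14.44 °C = 287.59 K.
η_rev = 1 − T_C/T_H = 1 − 287.59/516.00 = 0.4426.
W = η·Q_H = 0.4426 × 339 = 150 MW.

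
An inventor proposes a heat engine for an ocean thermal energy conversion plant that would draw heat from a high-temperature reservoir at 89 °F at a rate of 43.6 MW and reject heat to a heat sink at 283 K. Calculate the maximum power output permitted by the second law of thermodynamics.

Ẇ_max ≈ 3.121 MW

T_H = 89 °F → (89 − 32) × 5/9 = 31.67 °C = 304.82 K.
No engine can exceed the Carnot limit: η_max = 1 − T_C/T_H = 1 − 283.00/304.82 = 0.0716.
W_max = η_max · Q_H = 0.0716 × 43.6 = 3.121 MW.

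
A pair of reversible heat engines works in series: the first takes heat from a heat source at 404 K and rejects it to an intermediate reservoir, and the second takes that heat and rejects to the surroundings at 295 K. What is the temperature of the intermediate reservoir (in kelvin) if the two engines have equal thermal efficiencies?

Equal efficiencies require 1 − T_m/T_H = 1 − T_C/T_m, i.e. T_m/T_H = T_C/T_m, so T_m = √(T_H·T_C) = √(404.00 × 295.00) = 345 K.

T_m ≈ 345 K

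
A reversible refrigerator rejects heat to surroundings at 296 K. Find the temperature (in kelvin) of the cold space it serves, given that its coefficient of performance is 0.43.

T_C ≈ 89.01 K

COP_R = T_C/(T_H − T_C) ⇒ T_C = T_H·COP_R/(1 + COP_R) = 296.00 × 0.43/(1 + 0.43) = 89.01 K.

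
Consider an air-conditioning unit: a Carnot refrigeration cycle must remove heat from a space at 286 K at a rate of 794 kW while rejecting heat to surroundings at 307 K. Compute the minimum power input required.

Ẇ_in ≈ 58.3 kW

COP_R = T_C/(T_H − T_C) = 286.00/21.00 = 13.6190.
W = Q_C/COP_R = 794/13.6190 = 58.3 kW.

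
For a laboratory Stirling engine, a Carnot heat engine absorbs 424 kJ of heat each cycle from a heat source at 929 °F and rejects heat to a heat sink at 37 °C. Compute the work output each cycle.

W ≈ 254 kJ

T_H = 929 °F → (929 − 32) × 5/9 = 498.33 °C = 771.48 K.
T_C = 37 °C → 37 + 273.15 = 310.15 K.
For a reversible engine, η = 1 − T_C/T_H = 1 − 310.15/771.48 = 0.5980.
W = η·Q_H = 0.5980 × 424 = 254 kJ.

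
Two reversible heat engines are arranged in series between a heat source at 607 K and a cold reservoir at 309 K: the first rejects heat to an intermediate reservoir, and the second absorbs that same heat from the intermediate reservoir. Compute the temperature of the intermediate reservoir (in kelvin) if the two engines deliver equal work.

T_m ≈ 458 K

For reversible stages Q_m = Q_H·(T_m/T_H). Setting W₁ = Q_H(1 − T_m/T_H) equal to W₂ = Q_m(1 − T_C/T_m) = Q_H·(T_m − T_C)/T_H gives T_H − T_m = T_m − T_C, so T_m = (T_H + T_C)/2 = (607.00 + 309.00)/2 = 458 K.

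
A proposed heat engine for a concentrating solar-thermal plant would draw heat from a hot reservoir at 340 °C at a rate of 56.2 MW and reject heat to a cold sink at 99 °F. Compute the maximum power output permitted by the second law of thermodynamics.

Ẇ_max ≈ 27.75 MW

T_H = 340 °C → 340 + 273.15 = 613.15 K.
T_C = 99 °F → (99 − 32) × 5/9 = 37.22 °C = 310.37 K.
No engine can exceed the Carnot limit: η_max = 1 − T_C/T_H = 1 − 310.37/613.15 = 0.4938.
W_max = η_max · Q_H = 0.4938 × 56.2 = 27.75 MW.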